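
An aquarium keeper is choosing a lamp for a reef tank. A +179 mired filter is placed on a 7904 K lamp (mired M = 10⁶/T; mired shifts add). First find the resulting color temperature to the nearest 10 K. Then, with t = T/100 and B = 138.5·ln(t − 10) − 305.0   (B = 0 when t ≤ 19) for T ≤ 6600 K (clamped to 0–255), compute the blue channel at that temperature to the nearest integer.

127

M_in = 10⁶/7904 = 126.52; M_out = 126.52 + (+179) = 305.52.
T_out = 10⁶/305.52 = 3273.1 K → 3270 K; t = 32.7.
B = 138.5·ln(32.7 − 10) − 305.0 = 138.5·ln 22.7 − 305.0 = 138.5·3.1224 − 305.0 = 127.448.
Rounded: 127.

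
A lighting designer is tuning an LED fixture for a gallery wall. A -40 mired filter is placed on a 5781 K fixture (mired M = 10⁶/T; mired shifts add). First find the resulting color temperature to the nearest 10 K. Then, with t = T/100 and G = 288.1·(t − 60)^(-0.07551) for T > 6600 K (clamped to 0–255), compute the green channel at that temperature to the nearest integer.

M_in = 10⁶/5781 = 172.98; M_out = 172.98 + (-40) = 132.98.
T_out = 10⁶/132.98 = 7519.9 K → 7520 K; t = 75.2.
G = 288.1·(75.2 − 60)^(-0.07551) = 288.1·15.2^(-0.07551) = 288.1·0.81425 = 234.586.
Rounded: 235.

235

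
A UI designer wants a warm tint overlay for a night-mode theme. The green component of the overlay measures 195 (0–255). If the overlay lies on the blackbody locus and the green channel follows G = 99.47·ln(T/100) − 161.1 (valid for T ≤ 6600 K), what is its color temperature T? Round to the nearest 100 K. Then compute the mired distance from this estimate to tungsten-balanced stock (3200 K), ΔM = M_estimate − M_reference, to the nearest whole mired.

-35 mireds

ln t = (195 + 161.1) / 99.47 = 3.5800.
t = e^3.5800 = 35.873.
T = 100·t = 3587 K → 3600 K to the nearest 100 K.
M_estimate = 10⁶/3600 = 277.78; M_reference = 10⁶/3200 = 312.50.
ΔM = 277.78 − 312.50 = -34.72 → -35 mireds.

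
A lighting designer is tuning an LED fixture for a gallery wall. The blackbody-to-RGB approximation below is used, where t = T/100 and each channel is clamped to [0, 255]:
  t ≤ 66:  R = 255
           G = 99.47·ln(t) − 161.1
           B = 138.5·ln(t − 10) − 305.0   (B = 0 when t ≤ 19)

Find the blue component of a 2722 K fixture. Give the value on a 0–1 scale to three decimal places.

0.350

t = 2722/100 = 27.22; the t ≤ 66 branch applies.
B = 138.5·ln(27.22 − 10) − 305.0 = 138.5·ln 17.22 − 305.0 = 138.5·2.8461 − 305.0 = 89.181.
On a 0–1 scale: 89.181/255 = 0.3497 → 0.350.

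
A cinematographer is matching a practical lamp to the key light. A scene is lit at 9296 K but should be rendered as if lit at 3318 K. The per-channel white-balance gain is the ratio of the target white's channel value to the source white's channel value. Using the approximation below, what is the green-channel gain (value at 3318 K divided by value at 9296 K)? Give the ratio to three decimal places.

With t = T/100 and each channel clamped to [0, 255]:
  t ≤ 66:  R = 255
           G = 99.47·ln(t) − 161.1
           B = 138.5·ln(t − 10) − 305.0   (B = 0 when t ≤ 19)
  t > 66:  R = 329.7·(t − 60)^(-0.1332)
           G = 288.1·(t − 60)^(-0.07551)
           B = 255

At 9296 K (t = 92.96):
  G = 288.1·(92.96 − 60)^(-0.07551) = 288.1·32.96^(-0.07551) = 288.1·0.76803 = 221.269.
At 3318 K (t = 33.18):
  G = 99.47·ln 33.18 − 161.1 = 99.47·3.5019 − 161.1 = 187.239.
Gain = 187.239 / 221.269 = 0.8462 → 0.846.

0.846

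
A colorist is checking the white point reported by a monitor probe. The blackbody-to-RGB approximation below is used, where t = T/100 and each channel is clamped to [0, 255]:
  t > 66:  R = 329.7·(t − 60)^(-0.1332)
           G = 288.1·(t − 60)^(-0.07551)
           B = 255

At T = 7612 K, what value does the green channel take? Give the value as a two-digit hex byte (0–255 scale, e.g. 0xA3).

t = 7612/100 = 76.12; the t > 66 branch applies.
G = 288.1·(76.12 − 60)^(-0.07551) = 288.1·16.12^(-0.07551) = 288.1·0.81065 = 233.547.
Rounded: 234; in hex, 0xEA.

0xEA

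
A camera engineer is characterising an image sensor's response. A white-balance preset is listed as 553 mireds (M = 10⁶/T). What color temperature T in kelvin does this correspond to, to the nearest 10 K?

1810 K

T = 10⁶ / 553 = 1808.32 K → 1810 K.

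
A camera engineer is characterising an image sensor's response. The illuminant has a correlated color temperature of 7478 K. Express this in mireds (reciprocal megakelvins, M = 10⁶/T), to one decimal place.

133.7 mireds

M = 10⁶ / 7478 = 133.726 → 133.7 mireds.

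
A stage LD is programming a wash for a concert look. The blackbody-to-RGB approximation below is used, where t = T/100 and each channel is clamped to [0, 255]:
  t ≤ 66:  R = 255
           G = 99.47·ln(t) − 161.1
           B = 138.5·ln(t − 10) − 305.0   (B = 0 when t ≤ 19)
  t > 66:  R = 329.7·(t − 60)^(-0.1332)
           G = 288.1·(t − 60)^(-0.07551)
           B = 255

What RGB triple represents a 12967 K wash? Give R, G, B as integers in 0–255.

R=187, G=209, B=255

t = 12967/100 = 129.67; the t > 66 branch applies.
R = 329.7·(129.67 − 60)^(-0.1332) = 329.7·69.67^(-0.1332) = 329.7·0.56821 = 187.338.
G = 288.1·(129.67 − 60)^(-0.07551) = 288.1·69.67^(-0.07551) = 288.1·0.72582 = 209.110.
B = 255 by definition for t > 66.
Rounded: (187, 209, 255).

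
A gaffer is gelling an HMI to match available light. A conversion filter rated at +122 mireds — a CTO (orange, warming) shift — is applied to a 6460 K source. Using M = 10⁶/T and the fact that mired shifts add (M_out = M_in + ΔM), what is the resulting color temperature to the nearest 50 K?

3600 K

M_in = 10⁶/6460 = 154.80 mireds.
M_out = 154.80 + (+122) = 276.80 mireds.
T_out = 10⁶/276.80 = 3612.7 K → 3600 K.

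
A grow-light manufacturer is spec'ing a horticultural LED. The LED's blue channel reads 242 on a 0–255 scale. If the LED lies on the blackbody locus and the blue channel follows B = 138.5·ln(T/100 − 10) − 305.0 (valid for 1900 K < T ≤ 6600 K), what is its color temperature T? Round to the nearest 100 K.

6200 K

ln(t − 10) = (242 + 305.0) / 138.5 = 3.9495.
t − 10 = e^3.9495 = 51.907, so t = 61.907.
T = 100·t = 6191 K → 6200 K to the nearest 100 K.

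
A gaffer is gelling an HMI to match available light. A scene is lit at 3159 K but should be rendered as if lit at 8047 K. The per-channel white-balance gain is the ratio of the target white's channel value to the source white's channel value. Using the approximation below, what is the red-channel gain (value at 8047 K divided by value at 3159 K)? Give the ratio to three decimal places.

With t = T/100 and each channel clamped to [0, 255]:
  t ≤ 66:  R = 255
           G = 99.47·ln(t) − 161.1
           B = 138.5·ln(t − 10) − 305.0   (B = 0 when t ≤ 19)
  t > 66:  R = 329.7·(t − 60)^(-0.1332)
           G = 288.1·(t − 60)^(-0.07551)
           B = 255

At 3159 K (t = 31.59):
  R = 255 by definition for t ≤ 66.
At 8047 K (t = 80.47):
  R = 329.7·(80.47 − 60)^(-0.1332) = 329.7·20.47^(-0.1332) = 329.7·0.66890 = 220.535.
Gain = 220.535 / 255.000 = 0.8648 → 0.865.

0.865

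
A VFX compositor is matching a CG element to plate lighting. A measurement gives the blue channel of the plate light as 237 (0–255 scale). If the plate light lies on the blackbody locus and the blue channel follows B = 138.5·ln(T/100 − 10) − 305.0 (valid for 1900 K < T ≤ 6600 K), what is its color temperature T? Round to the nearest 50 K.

ln(t − 10) = (237 + 305.0) / 138.5 = 3.9134.
t − 10 = e^3.9134 = 50.067, so t = 60.067.
T = 100·t = 6007 K → 6000 K to the nearest 50 K.

6000 K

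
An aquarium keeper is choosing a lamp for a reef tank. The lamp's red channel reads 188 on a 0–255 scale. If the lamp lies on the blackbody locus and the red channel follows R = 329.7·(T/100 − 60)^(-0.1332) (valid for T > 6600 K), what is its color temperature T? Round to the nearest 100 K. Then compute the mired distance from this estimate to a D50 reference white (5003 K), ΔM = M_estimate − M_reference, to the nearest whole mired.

-122 mireds

(t − 60)^(-0.1332) = 188/329.7 = 0.57022.
t − 60 = 0.57022^(1/-0.1332) = 0.57022^(-7.508) = 67.848, so t = 127.848.
T = 100·t = 12785 K → 12800 K to the nearest 100 K.
M_estimate = 10⁶/12800 = 78.12; M_reference = 10⁶/5003 = 199.88.
ΔM = 78.12 − 199.88 = -121.76 → -122 mireds.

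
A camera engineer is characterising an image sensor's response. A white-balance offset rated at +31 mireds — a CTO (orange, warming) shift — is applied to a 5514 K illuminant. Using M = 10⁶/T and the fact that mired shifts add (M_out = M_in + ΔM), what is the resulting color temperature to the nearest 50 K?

4700 K

M_in = 10⁶/5514 = 181.36 mireds.
M_out = 181.36 + (+31) = 212.36 mireds.
T_out = 10⁶/212.36 = 4709.1 K → 4700 K.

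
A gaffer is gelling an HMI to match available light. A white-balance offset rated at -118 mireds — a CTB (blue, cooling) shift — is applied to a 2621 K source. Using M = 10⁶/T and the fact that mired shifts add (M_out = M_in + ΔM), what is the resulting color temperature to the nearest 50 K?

M_in = 10⁶/2621 = 381.53 mireds.
M_out = 381.53 + (-118) = 263.53 mireds.
T_out = 10⁶/263.53 = 3794.6 K → 3800 K.

3800 K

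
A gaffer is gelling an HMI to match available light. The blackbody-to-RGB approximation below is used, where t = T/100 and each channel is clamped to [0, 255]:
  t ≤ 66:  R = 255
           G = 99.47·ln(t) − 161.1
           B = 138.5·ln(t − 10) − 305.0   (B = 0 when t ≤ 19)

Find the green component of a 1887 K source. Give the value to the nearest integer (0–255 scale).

131

t = 1887/100 = 18.87; the t ≤ 66 branch applies.
G = 99.47·ln 18.87 − 161.1 = 99.47·2.9376 − 161.1 = 131.100.
Rounded: 131.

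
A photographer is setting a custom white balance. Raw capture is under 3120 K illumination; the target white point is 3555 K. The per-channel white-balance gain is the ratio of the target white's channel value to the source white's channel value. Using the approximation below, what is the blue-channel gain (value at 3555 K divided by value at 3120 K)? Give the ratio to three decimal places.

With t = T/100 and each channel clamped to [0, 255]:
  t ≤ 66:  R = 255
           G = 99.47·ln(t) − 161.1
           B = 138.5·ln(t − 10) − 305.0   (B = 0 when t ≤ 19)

1.219

At 3120 K (t = 31.2):
  B = 138.5·ln(31.2 − 10) − 305.0 = 138.5·ln 21.2 − 305.0 = 138.5·3.0540 − 305.0 = 117.979.
At 3555 K (t = 35.55):
  B = 138.5·ln(35.55 − 10) − 305.0 = 138.5·ln 25.55 − 305.0 = 138.5·3.2406 − 305.0 = 143.828.
Gain = 143.828 / 117.979 = 1.2191 → 1.219.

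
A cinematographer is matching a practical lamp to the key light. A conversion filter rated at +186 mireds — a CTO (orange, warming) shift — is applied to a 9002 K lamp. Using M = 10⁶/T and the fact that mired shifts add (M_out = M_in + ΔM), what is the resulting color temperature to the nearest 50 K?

M_in = 10⁶/9002 = 111.09 mireds.
M_out = 111.09 + (+186) = 297.09 mireds.
T_out = 10⁶/297.09 = 3366.0 K → 3350 K.

3350 K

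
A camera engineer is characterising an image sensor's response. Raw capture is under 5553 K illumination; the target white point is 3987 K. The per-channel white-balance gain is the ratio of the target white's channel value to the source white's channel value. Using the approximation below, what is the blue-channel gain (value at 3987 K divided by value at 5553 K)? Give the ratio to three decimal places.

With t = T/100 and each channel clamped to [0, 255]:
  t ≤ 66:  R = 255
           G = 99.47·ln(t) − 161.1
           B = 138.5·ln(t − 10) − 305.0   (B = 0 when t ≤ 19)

At 5553 K (t = 55.53):
  B = 138.5·ln(55.53 − 10) − 305.0 = 138.5·ln 45.53 − 305.0 = 138.5·3.8184 − 305.0 = 223.844.
At 3987 K (t = 39.87):
  B = 138.5·ln(39.87 − 10) − 305.0 = 138.5·ln 29.87 − 305.0 = 138.5·3.3969 − 305.0 = 165.464.
Gain = 165.464 / 223.844 = 0.7392 → 0.739.

0.739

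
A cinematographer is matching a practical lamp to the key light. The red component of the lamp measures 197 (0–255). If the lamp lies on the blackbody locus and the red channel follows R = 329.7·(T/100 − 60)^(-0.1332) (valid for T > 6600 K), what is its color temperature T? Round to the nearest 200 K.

(t − 60)^(-0.1332) = 197/329.7 = 0.59751.
t − 60 = 0.59751^(1/-0.1332) = 0.59751^(-7.508) = 47.761, so t = 107.761.
T = 100·t = 10776 K → 10800 K to the nearest 200 K.

10800 K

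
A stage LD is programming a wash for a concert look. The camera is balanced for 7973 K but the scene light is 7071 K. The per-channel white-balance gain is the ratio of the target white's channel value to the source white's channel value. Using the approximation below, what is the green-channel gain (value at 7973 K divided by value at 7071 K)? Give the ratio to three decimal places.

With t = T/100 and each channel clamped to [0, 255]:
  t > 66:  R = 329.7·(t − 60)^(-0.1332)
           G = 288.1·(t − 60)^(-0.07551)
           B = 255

0.955

At 7071 K (t = 70.71):
  G = 288.1·(70.71 − 60)^(-0.07551) = 288.1·10.71^(-0.07551) = 288.1·0.83607 = 240.871.
At 7973 K (t = 79.73):
  G = 288.1·(79.73 − 60)^(-0.07551) = 288.1·19.73^(-0.07551) = 288.1·0.79837 = 230.011.
Gain = 230.011 / 240.871 = 0.9549 → 0.955.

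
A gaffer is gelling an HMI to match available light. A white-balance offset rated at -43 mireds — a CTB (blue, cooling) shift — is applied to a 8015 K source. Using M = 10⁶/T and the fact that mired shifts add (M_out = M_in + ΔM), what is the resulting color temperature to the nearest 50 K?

M_in = 10⁶/8015 = 124.77 mireds.
M_out = 124.77 + (-43) = 81.77 mireds.
T_out = 10⁶/81.77 = 12230.0 K → 12250 K.

12250 K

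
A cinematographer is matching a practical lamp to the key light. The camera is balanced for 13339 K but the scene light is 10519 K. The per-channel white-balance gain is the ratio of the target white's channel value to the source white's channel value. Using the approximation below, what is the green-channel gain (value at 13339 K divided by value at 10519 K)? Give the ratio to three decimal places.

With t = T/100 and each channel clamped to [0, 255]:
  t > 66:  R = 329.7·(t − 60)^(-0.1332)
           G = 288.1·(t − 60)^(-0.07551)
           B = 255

0.964

At 10519 K (t = 105.19):
  G = 288.1·(105.19 − 60)^(-0.07551) = 288.1·45.19^(-0.07551) = 288.1·0.74994 = 216.058.
At 13339 K (t = 133.39):
  G = 288.1·(133.39 − 60)^(-0.07551) = 288.1·73.39^(-0.07551) = 288.1·0.72298 = 208.290.
Gain = 208.290 / 216.058 = 0.9640 → 0.964.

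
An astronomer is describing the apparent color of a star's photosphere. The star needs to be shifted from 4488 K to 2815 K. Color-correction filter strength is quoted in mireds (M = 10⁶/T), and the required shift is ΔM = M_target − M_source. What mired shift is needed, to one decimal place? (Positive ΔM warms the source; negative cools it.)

+132.4 mireds

M_source = 10⁶/4488 = 222.816; M_target = 10⁶/2815 = 355.240.
ΔM = 355.240 − 222.816 = 132.423 → +132.4 mireds, a warming shift.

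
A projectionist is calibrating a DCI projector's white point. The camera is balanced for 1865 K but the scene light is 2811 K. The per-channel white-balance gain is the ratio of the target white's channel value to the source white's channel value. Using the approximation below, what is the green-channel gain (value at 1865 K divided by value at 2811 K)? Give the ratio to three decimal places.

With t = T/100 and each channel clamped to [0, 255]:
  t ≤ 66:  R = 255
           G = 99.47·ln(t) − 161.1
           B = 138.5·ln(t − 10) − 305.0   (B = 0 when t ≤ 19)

At 2811 K (t = 28.11):
  G = 99.47·ln 28.11 − 161.1 = 99.47·3.3361 − 161.1 = 170.744.
At 1865 K (t = 18.65):
  G = 99.47·ln 18.65 − 161.1 = 99.47·2.9258 − 161.1 = 129.934.
Gain = 129.934 / 170.744 = 0.7610 → 0.761.

0.761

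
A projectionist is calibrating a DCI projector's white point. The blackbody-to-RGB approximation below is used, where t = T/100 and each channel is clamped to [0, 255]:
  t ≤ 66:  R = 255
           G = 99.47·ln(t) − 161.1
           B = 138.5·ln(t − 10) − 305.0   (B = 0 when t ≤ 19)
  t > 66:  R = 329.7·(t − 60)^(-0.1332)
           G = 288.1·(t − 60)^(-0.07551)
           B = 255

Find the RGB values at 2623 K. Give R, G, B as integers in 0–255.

t = 2623/100 = 26.23; the t ≤ 66 branch applies.
R = 255 by definition for t ≤ 66.
G = 99.47·ln 26.23 − 161.1 = 99.47·3.2669 − 161.1 = 163.859.
B = 138.5·ln(26.23 − 10) − 305.0 = 138.5·ln 16.23 − 305.0 = 138.5·2.7869 − 305.0 = 80.980.
Rounded: (255, 164, 81).

R=255, G=164, B=81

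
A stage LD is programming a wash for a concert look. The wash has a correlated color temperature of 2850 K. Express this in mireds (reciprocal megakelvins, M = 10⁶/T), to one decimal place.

350.9 mireds

M = 10⁶ / 2850 = 350.877 → 350.9 mireds.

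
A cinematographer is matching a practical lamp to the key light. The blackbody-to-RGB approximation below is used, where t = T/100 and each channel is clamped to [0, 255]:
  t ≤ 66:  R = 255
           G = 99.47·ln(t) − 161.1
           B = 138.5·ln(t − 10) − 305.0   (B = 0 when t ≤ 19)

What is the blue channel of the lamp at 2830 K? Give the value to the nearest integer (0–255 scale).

t = 2830/100 = 28.3; the t ≤ 66 branch applies.
B = 138.5·ln(28.3 − 10) − 305.0 = 138.5·ln 18.3 − 305.0 = 138.5·2.9069 − 305.0 = 97.606.
Rounded: 98.

98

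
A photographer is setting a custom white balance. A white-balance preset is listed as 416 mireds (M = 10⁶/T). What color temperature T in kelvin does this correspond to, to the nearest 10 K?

2400 K

T = 10⁶ / 416 = 2403.85 K → 2400 K.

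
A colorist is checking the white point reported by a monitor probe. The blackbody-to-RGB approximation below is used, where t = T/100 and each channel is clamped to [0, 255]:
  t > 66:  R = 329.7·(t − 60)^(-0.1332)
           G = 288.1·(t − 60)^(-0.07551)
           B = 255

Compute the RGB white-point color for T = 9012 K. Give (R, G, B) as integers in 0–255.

(209, 223, 255)

t = 9012/100 = 90.12; the t > 66 branch applies.
R = 329.7·(90.12 − 60)^(-0.1332) = 329.7·30.12^(-0.1332) = 329.7·0.63536 = 209.477.
G = 288.1·(90.12 − 60)^(-0.07551) = 288.1·30.12^(-0.07551) = 288.1·0.77327 = 222.779.
B = 255 by definition for t > 66.
Rounded: (209, 223, 255).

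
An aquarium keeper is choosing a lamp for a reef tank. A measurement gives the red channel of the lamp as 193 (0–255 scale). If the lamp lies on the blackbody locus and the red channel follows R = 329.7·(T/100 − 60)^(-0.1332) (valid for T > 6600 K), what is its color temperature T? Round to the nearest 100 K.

11600 K

(t − 60)^(-0.1332) = 193/329.7 = 0.58538.
t − 60 = 0.58538^(1/-0.1332) = 0.58538^(-7.508) = 55.713, so t = 115.713.
T = 100·t = 11571 K → 11600 K to the nearest 100 K.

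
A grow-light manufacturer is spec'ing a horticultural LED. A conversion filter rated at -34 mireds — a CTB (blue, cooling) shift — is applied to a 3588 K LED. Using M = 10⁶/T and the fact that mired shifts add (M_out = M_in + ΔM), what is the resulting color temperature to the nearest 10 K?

4090 K

M_in = 10⁶/3588 = 278.71 mireds.
M_out = 278.71 + (-34) = 244.71 mireds.
T_out = 10⁶/244.71 = 4086.5 K → 4090 K.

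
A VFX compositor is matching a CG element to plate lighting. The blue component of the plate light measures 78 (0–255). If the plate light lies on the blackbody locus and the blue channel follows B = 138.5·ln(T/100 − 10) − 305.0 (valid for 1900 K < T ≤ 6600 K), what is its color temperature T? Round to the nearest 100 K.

2600 K

ln(t − 10) = (78 + 305.0) / 138.5 = 2.7653.
t − 10 = e^2.7653 = 15.884, so t = 25.884.
T = 100·t = 2588 K → 2600 K to the nearest 100 K.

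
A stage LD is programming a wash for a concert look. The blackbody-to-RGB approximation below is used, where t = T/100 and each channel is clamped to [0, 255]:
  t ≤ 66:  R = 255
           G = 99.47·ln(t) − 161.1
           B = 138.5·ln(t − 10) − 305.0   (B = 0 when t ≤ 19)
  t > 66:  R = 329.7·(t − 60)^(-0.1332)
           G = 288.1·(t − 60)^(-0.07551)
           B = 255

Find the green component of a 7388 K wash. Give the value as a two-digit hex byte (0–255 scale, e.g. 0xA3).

0xEC

t = 7388/100 = 73.88; the t > 66 branch applies.
G = 288.1·(73.88 − 60)^(-0.07551) = 288.1·13.88^(-0.07551) = 288.1·0.81986 = 236.201.
Rounded: 236; in hex, 0xEC.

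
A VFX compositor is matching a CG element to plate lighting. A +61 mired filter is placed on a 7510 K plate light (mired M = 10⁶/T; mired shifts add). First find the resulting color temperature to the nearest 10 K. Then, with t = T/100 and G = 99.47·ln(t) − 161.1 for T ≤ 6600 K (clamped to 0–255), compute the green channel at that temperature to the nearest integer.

231

M_in = 10⁶/7510 = 133.16; M_out = 133.16 + (+61) = 194.16.
T_out = 10⁶/194.16 = 5150.5 K → 5150 K; t = 51.5.
G = 99.47·ln 51.5 − 161.1 = 99.47·3.9416 − 161.1 = 230.969.
Rounded: 231.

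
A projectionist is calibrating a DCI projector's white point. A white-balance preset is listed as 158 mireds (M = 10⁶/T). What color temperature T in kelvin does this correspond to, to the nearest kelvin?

T = 10⁶ / 158 = 6329.11 K → 6329 K.

6329 K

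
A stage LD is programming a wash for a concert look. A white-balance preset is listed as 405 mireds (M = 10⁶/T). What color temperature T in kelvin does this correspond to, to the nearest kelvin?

T = 10⁶ / 405 = 2469.14 K → 2469 K.

2469 K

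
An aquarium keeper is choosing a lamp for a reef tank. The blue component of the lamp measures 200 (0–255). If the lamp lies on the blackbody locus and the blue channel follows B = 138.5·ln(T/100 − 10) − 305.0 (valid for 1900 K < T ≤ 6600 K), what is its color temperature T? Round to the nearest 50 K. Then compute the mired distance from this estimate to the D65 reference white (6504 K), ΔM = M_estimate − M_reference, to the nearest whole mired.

ln(t − 10) = (200 + 305.0) / 138.5 = 3.6462.
t − 10 = e^3.6462 = 38.329, so t = 48.329.
T = 100·t = 4833 K → 4850 K to the nearest 50 K.
M_estimate = 10⁶/4850 = 206.19; M_reference = 10⁶/6504 = 153.75.
ΔM = 206.19 − 153.75 = 52.43 → +52 mireds.

+52 mireds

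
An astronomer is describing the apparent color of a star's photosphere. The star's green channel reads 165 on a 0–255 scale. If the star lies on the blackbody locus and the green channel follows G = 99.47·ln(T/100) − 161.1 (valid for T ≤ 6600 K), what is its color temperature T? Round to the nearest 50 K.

2650 K

ln t = (165 + 161.1) / 99.47 = 3.2784.
t = e^3.2784 = 26.533.
T = 100·t = 2653 K → 2650 K to the nearest 50 K.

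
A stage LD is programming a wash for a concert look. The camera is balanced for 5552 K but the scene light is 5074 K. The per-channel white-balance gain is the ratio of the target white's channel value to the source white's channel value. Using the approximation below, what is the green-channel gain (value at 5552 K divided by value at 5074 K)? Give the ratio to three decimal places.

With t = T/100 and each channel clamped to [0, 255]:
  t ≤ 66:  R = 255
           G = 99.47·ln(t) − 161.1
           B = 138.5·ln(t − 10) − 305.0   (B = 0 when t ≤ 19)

At 5074 K (t = 50.74):
  G = 99.47·ln 50.74 − 161.1 = 99.47·3.9267 − 161.1 = 229.490.
At 5552 K (t = 55.52):
  G = 99.47·ln 55.52 − 161.1 = 99.47·4.0167 − 161.1 = 238.445.
Gain = 238.445 / 229.490 = 1.0390 → 1.039.

1.039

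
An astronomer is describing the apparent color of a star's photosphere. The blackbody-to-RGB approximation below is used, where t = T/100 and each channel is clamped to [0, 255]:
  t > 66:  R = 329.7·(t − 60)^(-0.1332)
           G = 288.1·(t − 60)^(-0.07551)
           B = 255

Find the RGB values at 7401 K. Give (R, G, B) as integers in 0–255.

t = 7401/100 = 74.01; the t > 66 branch applies.
R = 329.7·(74.01 − 60)^(-0.1332) = 329.7·14.01^(-0.1332) = 329.7·0.70355 = 231.960.
G = 288.1·(74.01 − 60)^(-0.07551) = 288.1·14.01^(-0.07551) = 288.1·0.81928 = 236.035.
B = 255 by definition for t > 66.
Rounded: (232, 236, 255).

(232, 236, 255)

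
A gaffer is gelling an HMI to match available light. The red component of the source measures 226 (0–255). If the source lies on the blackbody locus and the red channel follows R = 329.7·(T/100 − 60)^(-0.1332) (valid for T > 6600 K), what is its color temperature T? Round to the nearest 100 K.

7700 K

(t − 60)^(-0.1332) = 226/329.7 = 0.68547.
t − 60 = 0.68547^(1/-0.1332) = 0.68547^(-7.508) = 17.034, so t = 77.034.
T = 100·t = 7703 K → 7700 K to the nearest 100 K.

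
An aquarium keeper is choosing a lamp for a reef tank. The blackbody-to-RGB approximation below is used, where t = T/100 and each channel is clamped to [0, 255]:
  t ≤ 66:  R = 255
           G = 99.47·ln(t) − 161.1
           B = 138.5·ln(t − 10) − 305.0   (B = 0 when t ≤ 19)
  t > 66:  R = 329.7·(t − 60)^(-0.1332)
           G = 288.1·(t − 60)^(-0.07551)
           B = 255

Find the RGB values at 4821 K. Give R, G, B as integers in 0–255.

R=255, G=224, B=200

t = 4821/100 = 48.21; the t ≤ 66 branch applies.
R = 255 by definition for t ≤ 66.
G = 99.47·ln 48.21 − 161.1 = 99.47·3.8756 − 161.1 = 224.403.
B = 138.5·ln(48.21 − 10) − 305.0 = 138.5·ln 38.21 − 305.0 = 138.5·3.6431 − 305.0 = 199.569.
Rounded: (255, 224, 200).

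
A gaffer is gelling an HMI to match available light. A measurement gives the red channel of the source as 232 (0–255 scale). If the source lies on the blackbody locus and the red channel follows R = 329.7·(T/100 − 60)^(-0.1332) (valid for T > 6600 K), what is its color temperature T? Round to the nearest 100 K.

(t − 60)^(-0.1332) = 232/329.7 = 0.70367.
t − 60 = 0.70367^(1/-0.1332) = 0.70367^(-7.508) = 13.992, so t = 73.992.
T = 100·t = 7399 K → 7400 K to the nearest 100 K.

7400 K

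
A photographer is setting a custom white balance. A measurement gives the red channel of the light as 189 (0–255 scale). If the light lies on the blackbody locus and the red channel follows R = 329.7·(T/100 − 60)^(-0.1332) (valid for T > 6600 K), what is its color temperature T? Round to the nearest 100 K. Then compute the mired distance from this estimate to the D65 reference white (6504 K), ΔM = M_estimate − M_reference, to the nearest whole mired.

(t − 60)^(-0.1332) = 189/329.7 = 0.57325.
t − 60 = 0.57325^(1/-0.1332) = 0.57325^(-7.508) = 65.199, so t = 125.199.
T = 100·t = 12520 K → 12500 K to the nearest 100 K.
M_estimate = 10⁶/12500 = 80.00; M_reference = 10⁶/6504 = 153.75.
ΔM = 80.00 − 153.75 = -73.75 → -74 mireds.

-74 mireds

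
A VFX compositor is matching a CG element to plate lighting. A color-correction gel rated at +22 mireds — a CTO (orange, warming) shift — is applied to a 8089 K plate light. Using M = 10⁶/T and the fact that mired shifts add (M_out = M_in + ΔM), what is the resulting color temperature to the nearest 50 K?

M_in = 10⁶/8089 = 123.62 mireds.
M_out = 123.62 + (+22) = 145.62 mireds.
T_out = 10⁶/145.62 = 6867.0 K → 6850 K.

6850 K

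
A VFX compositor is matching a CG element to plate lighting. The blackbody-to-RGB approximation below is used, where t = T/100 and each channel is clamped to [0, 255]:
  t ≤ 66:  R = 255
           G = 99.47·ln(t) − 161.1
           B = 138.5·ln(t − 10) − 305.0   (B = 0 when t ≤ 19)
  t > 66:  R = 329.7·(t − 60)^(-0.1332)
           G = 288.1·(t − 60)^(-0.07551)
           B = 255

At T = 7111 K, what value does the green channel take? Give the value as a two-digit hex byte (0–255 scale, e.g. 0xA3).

0xF0

t = 7111/100 = 71.11; the t > 66 branch applies.
G = 288.1·(71.11 − 60)^(-0.07551) = 288.1·11.11^(-0.07551) = 288.1·0.83375 = 240.205.
Rounded: 240; in hex, 0xF0.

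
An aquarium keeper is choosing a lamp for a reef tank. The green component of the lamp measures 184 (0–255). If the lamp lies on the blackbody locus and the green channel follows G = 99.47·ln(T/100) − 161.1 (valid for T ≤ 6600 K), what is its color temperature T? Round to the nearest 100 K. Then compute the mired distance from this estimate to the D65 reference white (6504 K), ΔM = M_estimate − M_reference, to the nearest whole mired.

ln t = (184 + 161.1) / 99.47 = 3.4694.
t = e^3.4694 = 32.117.
T = 100·t = 3212 K → 3200 K to the nearest 100 K.
M_estimate = 10⁶/3200 = 312.50; M_reference = 10⁶/6504 = 153.75.
ΔM = 312.50 − 153.75 = 158.75 → +159 mireds.

+159 mireds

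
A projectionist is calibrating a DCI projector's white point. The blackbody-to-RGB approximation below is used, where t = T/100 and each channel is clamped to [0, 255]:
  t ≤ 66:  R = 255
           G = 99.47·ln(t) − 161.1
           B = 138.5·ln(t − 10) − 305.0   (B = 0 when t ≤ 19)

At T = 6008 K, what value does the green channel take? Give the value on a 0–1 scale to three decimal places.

t = 6008/100 = 60.08; the t ≤ 66 branch applies.
G = 99.47·ln 60.08 − 161.1 = 99.47·4.0957 − 161.1 = 246.297.
On a 0–1 scale: 246.297/255 = 0.9659 → 0.966.

0.966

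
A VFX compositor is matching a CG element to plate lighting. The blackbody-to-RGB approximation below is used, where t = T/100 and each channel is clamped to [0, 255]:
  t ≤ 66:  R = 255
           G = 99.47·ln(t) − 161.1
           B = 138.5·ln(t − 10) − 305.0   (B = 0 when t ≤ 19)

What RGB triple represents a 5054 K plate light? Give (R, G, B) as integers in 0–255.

(255, 229, 208)

t = 5054/100 = 50.54; the t ≤ 66 branch applies.
R = 255 by definition for t ≤ 66.
G = 99.47·ln 50.54 − 161.1 = 99.47·3.9228 − 161.1 = 229.097.
B = 138.5·ln(50.54 − 10) − 305.0 = 138.5·ln 40.54 − 305.0 = 138.5·3.7023 − 305.0 = 207.767.
Rounded: (255, 229, 208).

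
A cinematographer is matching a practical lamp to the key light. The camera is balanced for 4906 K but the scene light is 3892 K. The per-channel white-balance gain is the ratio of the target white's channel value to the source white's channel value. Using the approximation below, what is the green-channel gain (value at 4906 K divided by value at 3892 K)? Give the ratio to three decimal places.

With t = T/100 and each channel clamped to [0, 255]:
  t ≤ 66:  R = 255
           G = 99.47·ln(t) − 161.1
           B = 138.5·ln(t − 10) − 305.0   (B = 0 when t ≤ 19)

1.113

At 3892 K (t = 38.92):
  G = 99.47·ln 38.92 − 161.1 = 99.47·3.6615 − 161.1 = 203.110.
At 4906 K (t = 49.06):
  G = 99.47·ln 49.06 − 161.1 = 99.47·3.8930 − 161.1 = 226.141.
Gain = 226.141 / 203.110 = 1.1134 → 1.113.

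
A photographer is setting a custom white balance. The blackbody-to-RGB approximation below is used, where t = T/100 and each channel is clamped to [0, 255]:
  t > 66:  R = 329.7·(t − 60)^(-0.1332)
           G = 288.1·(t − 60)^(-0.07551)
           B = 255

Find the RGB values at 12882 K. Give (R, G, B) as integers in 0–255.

t = 12882/100 = 128.82; the t > 66 branch applies.
R = 329.7·(128.82 − 60)^(-0.1332) = 329.7·68.82^(-0.1332) = 329.7·0.56914 = 187.644.
G = 288.1·(128.82 − 60)^(-0.07551) = 288.1·68.82^(-0.07551) = 288.1·0.72650 = 209.304.
B = 255 by definition for t > 66.
Rounded: (188, 209, 255).

(188, 209, 255)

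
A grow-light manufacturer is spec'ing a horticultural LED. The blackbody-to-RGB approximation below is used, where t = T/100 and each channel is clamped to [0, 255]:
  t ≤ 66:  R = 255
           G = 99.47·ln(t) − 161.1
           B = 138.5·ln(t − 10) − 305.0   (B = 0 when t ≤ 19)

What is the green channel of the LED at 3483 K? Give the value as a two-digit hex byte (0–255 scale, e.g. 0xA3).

0xC0

t = 3483/100 = 34.83; the t ≤ 66 branch applies.
G = 99.47·ln 34.83 − 161.1 = 99.47·3.5505 − 161.1 = 192.066.
Rounded: 192; in hex, 0xC0.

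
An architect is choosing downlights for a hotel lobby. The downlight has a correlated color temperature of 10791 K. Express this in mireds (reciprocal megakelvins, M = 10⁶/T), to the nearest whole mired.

93 mireds

M = 10⁶ / 10791 = 92.670 → 93 mireds.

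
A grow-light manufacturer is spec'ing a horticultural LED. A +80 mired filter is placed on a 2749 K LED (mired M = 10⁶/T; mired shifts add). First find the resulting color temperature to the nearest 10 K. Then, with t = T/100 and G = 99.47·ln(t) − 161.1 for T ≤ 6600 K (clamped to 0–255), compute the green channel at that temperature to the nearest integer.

M_in = 10⁶/2749 = 363.77; M_out = 363.77 + (+80) = 443.77.
T_out = 10⁶/443.77 = 2253.4 K → 2250 K; t = 22.5.
G = 99.47·ln 22.5 − 161.1 = 99.47·3.1135 − 161.1 = 148.601.
Rounded: 149.

149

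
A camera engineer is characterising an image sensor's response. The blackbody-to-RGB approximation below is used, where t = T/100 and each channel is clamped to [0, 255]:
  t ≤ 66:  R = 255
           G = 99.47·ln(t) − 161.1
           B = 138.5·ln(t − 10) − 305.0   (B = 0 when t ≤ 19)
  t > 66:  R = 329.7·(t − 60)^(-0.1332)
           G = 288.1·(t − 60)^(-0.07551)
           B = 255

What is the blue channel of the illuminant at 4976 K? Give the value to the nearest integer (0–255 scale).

t = 4976/100 = 49.76; the t ≤ 66 branch applies.
B = 138.5·ln(49.76 − 10) − 305.0 = 138.5·ln 39.76 − 305.0 = 138.5·3.6829 − 305.0 = 205.076.
Rounded: 205.

205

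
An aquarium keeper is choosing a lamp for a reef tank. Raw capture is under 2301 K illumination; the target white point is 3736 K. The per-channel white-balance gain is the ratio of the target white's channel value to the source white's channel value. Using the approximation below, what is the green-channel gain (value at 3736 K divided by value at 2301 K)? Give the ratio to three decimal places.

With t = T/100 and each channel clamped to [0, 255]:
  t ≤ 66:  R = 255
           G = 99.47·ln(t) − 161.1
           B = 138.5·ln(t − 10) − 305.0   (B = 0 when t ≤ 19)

At 2301 K (t = 23.01):
  G = 99.47·ln 23.01 − 161.1 = 99.47·3.1359 − 161.1 = 150.831.
At 3736 K (t = 37.36):
  G = 99.47·ln 37.36 − 161.1 = 99.47·3.6206 − 161.1 = 199.041.
Gain = 199.041 / 150.831 = 1.3196 → 1.320.

1.320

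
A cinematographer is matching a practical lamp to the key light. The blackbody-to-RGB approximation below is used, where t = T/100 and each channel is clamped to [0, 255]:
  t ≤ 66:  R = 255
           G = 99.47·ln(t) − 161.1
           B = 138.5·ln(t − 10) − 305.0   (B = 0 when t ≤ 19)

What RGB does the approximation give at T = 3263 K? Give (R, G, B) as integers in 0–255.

(255, 186, 127)

t = 3263/100 = 32.63; the t ≤ 66 branch applies.
R = 255 by definition for t ≤ 66.
G = 99.47·ln 32.63 − 161.1 = 99.47·3.4852 − 161.1 = 185.576.
B = 138.5·ln(32.63 − 10) − 305.0 = 138.5·ln 22.63 − 305.0 = 138.5·3.1193 − 305.0 = 127.020.
Rounded: (255, 186, 127).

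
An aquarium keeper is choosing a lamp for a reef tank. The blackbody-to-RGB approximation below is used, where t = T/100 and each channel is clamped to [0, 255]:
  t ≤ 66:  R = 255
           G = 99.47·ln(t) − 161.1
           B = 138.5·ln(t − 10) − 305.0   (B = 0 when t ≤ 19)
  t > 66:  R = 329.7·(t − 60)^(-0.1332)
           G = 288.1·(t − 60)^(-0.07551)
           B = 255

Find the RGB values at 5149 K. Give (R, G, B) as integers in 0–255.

t = 5149/100 = 51.49; the t ≤ 66 branch applies.
R = 255 by definition for t ≤ 66.
G = 99.47·ln 51.49 − 161.1 = 99.47·3.9414 − 161.1 = 230.950.
B = 138.5·ln(51.49 − 10) − 305.0 = 138.5·ln 41.49 − 305.0 = 138.5·3.7255 − 305.0 = 210.975.
Rounded: (255, 231, 211).

(255, 231, 211)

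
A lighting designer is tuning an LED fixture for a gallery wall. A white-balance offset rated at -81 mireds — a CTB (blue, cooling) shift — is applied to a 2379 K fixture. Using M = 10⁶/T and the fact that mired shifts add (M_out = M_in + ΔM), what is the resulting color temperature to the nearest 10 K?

M_in = 10⁶/2379 = 420.34 mireds.
M_out = 420.34 + (-81) = 339.34 mireds.
T_out = 10⁶/339.34 = 2946.9 K → 2950 K.

2950 K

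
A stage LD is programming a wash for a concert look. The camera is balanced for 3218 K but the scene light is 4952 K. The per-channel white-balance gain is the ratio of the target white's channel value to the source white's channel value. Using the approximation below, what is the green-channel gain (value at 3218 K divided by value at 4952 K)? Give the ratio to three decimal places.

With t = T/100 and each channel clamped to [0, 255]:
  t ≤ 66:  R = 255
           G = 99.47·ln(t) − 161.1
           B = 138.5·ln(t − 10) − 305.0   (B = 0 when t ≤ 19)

At 4952 K (t = 49.52):
  G = 99.47·ln 49.52 − 161.1 = 99.47·3.9024 − 161.1 = 227.069.
At 3218 K (t = 32.18):
  G = 99.47·ln 32.18 − 161.1 = 99.47·3.4713 − 161.1 = 184.195.
Gain = 184.195 / 227.069 = 0.8112 → 0.811.

0.811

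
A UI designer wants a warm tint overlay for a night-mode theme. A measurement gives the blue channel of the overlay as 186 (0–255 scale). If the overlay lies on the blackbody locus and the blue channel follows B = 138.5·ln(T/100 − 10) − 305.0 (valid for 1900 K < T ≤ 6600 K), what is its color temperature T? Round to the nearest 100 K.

4500 K

ln(t − 10) = (186 + 305.0) / 138.5 = 3.5451.
t − 10 = e^3.5451 = 34.644, so t = 44.644.
T = 100·t = 4464 K → 4500 K to the nearest 100 K.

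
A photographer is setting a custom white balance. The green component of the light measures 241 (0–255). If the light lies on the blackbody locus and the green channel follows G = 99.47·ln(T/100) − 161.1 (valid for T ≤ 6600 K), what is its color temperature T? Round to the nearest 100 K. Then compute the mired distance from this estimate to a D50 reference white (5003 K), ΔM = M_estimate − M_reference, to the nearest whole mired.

-24 mireds

ln t = (241 + 161.1) / 99.47 = 4.0424.
t = e^4.0424 = 56.964.
T = 100·t = 5696 K → 5700 K to the nearest 100 K.
M_estimate = 10⁶/5700 = 175.44; M_reference = 10⁶/5003 = 199.88.
ΔM = 175.44 − 199.88 = -24.44 → -24 mireds.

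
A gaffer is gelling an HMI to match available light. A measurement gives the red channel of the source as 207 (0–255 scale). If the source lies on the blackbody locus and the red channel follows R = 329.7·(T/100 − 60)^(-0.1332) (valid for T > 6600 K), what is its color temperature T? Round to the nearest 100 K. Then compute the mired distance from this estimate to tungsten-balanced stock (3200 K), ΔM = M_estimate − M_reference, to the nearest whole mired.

-205 mireds

(t − 60)^(-0.1332) = 207/329.7 = 0.62784.
t − 60 = 0.62784^(1/-0.1332) = 0.62784^(-7.508) = 32.933, so t = 92.933.
T = 100·t = 9293 K → 9300 K to the nearest 100 K.
M_estimate = 10⁶/9300 = 107.53; M_reference = 10⁶/3200 = 312.50.
ΔM = 107.53 − 312.50 = -204.97 → -205 mireds.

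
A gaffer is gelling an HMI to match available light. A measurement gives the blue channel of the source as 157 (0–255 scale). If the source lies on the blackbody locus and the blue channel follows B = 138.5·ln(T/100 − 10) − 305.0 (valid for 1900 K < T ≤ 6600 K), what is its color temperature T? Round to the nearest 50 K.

3800 K

ln(t − 10) = (157 + 305.0) / 138.5 = 3.3357.
t − 10 = e^3.3357 = 28.099, so t = 38.099.
T = 100·t = 3810 K → 3800 K to the nearest 50 K.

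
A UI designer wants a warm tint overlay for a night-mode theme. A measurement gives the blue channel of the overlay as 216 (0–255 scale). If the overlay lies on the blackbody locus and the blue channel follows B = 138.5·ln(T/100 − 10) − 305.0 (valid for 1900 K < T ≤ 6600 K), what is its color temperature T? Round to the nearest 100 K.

ln(t − 10) = (216 + 305.0) / 138.5 = 3.7617.
t − 10 = e^3.7617 = 43.023, so t = 53.023.
T = 100·t = 5302 K → 5300 K to the nearest 100 K.

5300 K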